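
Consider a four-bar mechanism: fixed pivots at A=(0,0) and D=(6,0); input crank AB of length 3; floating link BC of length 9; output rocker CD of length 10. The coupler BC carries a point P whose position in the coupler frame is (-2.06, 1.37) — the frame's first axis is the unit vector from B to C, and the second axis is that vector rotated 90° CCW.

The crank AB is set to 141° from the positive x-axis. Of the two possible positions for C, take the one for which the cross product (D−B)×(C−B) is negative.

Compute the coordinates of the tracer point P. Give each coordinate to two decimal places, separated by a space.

-1.25 4.11

A=(0,0), D=(6.00,0)
B = A + 3.00·(cos141°, sin141°) = (-2.3314, 1.8880)
|BD| = 8.5427
circle(B,9.00) ∩ circle(D,10.00): a=3.1593, h=8.4273
  candidates: C₊=(2.6122,9.4086) cross=71.991; C₋=(-1.1127,-7.0291) cross=-71.991
  mode - wants cross < 0 → take C=(-1.1127,-7.0291) (cross=-71.991)
ex = (C−B)/|BC| = (0.1354,-0.9908); ey = (0.9908,0.1354)
P = B + -2.06·ex + 1.37·ey = (-1.2530,4.1145)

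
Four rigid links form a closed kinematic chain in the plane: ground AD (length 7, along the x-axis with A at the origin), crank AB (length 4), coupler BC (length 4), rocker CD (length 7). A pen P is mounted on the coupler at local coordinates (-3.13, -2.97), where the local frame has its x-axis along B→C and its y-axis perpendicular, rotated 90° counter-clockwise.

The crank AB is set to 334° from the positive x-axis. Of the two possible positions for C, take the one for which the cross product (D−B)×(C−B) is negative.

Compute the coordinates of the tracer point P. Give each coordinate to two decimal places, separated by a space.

A=(0,0), D=(7.00,0)
B = A + 4.00·(cos334°, sin334°) = (3.5952, -1.7535)
|BD| = 3.8298
circle(B,4.00) ∩ circle(D,7.00): a=-2.3934, h=3.2050
  candidates: C₊=(0.0000,0.0000) cross=12.274; C₋=(2.9348,-5.6986) cross=-12.274
  mode - wants cross < 0 → take C=(2.9348,-5.6986) (cross=-12.274)
ex = (C−B)/|BC| = (-0.1651,-0.9863); ey = (0.9863,-0.1651)
P = B + -3.13·ex + -2.97·ey = (1.1827,1.8239)

1.18 1.82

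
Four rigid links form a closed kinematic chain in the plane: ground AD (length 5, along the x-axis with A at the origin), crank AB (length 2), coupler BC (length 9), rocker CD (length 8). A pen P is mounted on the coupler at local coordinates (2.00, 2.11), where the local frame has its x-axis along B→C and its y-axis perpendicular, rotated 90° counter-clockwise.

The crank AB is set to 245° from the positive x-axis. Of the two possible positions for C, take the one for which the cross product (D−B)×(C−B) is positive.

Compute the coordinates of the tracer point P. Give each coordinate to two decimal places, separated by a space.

-2.48 0.59

A=(0,0), D=(5.00,0)
B = A + 2.00·(cos245°, sin245°) = (-0.8452, -1.8126)
|BD| = 6.1198
circle(B,9.00) ∩ circle(D,8.00): a=4.4488, h=7.8235
  candidates: C₊=(1.0868,6.9776) cross=47.879; C₋=(5.7212,-7.9674) cross=-47.879
  mode + wants cross > 0 → take C=(1.0868,6.9776) (cross=47.879)
ex = (C−B)/|BC| = (0.2147,0.9767); ey = (-0.9767,0.2147)
P = B + 2.00·ex + 2.11·ey = (-2.4767,0.5937)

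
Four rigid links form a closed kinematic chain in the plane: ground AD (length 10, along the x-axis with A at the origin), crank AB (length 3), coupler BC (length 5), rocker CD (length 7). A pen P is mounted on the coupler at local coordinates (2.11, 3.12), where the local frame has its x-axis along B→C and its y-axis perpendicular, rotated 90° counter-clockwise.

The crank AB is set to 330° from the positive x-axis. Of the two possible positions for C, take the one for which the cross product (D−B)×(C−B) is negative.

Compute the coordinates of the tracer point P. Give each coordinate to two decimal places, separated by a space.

A=(0,0), D=(10.00,0)
B = A + 3.00·(cos330°, sin330°) = (2.5981, -1.5000)
|BD| = 7.5524
circle(B,5.00) ∩ circle(D,7.00): a=2.1873, h=4.4962
  candidates: C₊=(3.8488,3.3410) cross=33.957; C₋=(5.6348,-5.4722) cross=-33.957
  mode - wants cross < 0 → take C=(5.6348,-5.4722) (cross=-33.957)
ex = (C−B)/|BC| = (0.6073,-0.7944); ey = (0.7944,0.6073)
P = B + 2.11·ex + 3.12·ey = (6.3582,-1.2814)

6.36 -1.28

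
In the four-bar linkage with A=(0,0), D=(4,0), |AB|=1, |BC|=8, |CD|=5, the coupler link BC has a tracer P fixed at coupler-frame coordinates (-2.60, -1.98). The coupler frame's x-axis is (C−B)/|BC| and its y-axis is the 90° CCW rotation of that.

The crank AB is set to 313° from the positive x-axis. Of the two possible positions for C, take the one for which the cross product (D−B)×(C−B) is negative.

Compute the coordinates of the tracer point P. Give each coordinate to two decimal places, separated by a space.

A=(0,0), D=(4.00,0)
B = A + 1.00·(cos313°, sin313°) = (0.6820, -0.7314)
|BD| = 3.3976
circle(B,8.00) ∩ circle(D,5.00): a=7.4381, h=2.9453
  candidates: C₊=(7.3117,3.7460) cross=10.007; C₋=(8.5797,-2.0065) cross=-10.007
  mode - wants cross < 0 → take C=(8.5797,-2.0065) (cross=-10.007)
ex = (C−B)/|BC| = (0.9872,-0.1594); ey = (0.1594,0.9872)
P = B + -2.60·ex + -1.98·ey = (-2.2004,-2.2716)

-2.20 -2.27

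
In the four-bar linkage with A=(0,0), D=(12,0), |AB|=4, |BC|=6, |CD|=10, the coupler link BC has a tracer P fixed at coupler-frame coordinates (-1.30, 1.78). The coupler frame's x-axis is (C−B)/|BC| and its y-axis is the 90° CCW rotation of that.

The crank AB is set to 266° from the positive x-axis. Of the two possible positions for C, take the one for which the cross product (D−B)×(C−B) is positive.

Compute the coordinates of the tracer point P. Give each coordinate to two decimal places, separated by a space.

A=(0,0), D=(12.00,0)
B = A + 4.00·(cos266°, sin266°) = (-0.2790, -3.9903)
|BD| = 12.9111
circle(B,6.00) ∩ circle(D,10.00): a=3.9771, h=4.4925
  candidates: C₊=(2.1149,1.5115) cross=58.004; C₋=(4.8918,-7.0337) cross=-58.004
  mode + wants cross > 0 → take C=(2.1149,1.5115) (cross=58.004)
ex = (C−B)/|BC| = (0.3990,0.9170); ey = (-0.9170,0.3990)
P = B + -1.30·ex + 1.78·ey = (-2.4299,-4.4721)

-2.43 -4.47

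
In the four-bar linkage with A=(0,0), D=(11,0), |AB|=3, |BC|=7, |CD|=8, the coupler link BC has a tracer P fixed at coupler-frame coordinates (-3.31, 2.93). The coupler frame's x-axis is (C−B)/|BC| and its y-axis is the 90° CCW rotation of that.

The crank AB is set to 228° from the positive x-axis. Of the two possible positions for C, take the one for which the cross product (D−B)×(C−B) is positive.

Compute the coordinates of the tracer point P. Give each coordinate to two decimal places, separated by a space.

A=(0,0), D=(11.00,0)
B = A + 3.00·(cos228°, sin228°) = (-2.0074, -2.2294)
|BD| = 13.1971
circle(B,7.00) ∩ circle(D,8.00): a=6.0302, h=3.5548
  candidates: C₊=(3.3356,2.2930) cross=46.913; C₋=(4.5367,-4.7144) cross=-46.913
  mode + wants cross > 0 → take C=(3.3356,2.2930) (cross=46.913)
ex = (C−B)/|BC| = (0.7633,0.6461); ey = (-0.6461,0.7633)
P = B + -3.31·ex + 2.93·ey = (-6.4268,-2.1314)

-6.43 -2.13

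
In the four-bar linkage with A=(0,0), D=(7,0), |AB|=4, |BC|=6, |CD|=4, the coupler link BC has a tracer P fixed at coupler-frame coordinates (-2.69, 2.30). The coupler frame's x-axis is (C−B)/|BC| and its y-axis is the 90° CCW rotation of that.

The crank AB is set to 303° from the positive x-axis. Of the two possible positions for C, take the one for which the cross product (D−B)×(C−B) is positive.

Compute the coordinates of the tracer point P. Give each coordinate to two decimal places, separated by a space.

-0.77 -5.32

A=(0,0), D=(7.00,0)
B = A + 4.00·(cos303°, sin303°) = (2.1786, -3.3547)
|BD| = 5.8737
circle(B,6.00) ∩ circle(D,4.00): a=4.6394, h=3.8048
  candidates: C₊=(3.8137,2.4182) cross=22.348; C₋=(8.1598,-3.8282) cross=-22.348
  mode + wants cross > 0 → take C=(3.8137,2.4182) (cross=22.348)
ex = (C−B)/|BC| = (0.2725,0.9621); ey = (-0.9621,0.2725)
P = B + -2.69·ex + 2.30·ey = (-0.7675,-5.3160)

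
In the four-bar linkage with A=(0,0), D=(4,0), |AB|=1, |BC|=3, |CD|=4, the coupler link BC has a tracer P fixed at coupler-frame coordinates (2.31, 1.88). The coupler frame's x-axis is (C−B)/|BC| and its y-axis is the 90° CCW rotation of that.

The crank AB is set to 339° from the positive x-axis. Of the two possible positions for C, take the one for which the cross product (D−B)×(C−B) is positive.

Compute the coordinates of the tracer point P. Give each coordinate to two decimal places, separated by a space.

A=(0,0), D=(4.00,0)
B = A + 1.00·(cos339°, sin339°) = (0.9336, -0.3584)
|BD| = 3.0873
circle(B,3.00) ∩ circle(D,4.00): a=0.4100, h=2.9719
  candidates: C₊=(0.9958,2.6410) cross=9.175; C₋=(1.6857,-3.2625) cross=-9.175
  mode + wants cross > 0 → take C=(0.9958,2.6410) (cross=9.175)
ex = (C−B)/|BC| = (0.0207,0.9998); ey = (-0.9998,0.0207)
P = B + 2.31·ex + 1.88·ey = (-0.8981,1.9901)

-0.90 1.99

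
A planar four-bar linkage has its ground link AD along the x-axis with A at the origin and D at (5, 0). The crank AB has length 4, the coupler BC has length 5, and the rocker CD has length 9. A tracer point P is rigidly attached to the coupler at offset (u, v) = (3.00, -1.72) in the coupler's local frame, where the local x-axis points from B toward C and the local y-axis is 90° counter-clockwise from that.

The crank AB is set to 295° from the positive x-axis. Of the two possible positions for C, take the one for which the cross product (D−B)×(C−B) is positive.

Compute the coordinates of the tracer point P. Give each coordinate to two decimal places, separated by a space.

A=(0,0), D=(5.00,0)
B = A + 4.00·(cos295°, sin295°) = (1.6905, -3.6252)
|BD| = 4.9087
circle(B,5.00) ∩ circle(D,9.00): a=-3.2498, h=3.7998
  candidates: C₊=(-3.3069,-3.4634) cross=18.652; C₋=(2.3057,-8.5872) cross=-18.652
  mode + wants cross > 0 → take C=(-3.3069,-3.4634) (cross=18.652)
ex = (C−B)/|BC| = (-0.9995,0.0324); ey = (-0.0324,-0.9995)
P = B + 3.00·ex + -1.72·ey = (-1.2523,-1.8090)

-1.25 -1.81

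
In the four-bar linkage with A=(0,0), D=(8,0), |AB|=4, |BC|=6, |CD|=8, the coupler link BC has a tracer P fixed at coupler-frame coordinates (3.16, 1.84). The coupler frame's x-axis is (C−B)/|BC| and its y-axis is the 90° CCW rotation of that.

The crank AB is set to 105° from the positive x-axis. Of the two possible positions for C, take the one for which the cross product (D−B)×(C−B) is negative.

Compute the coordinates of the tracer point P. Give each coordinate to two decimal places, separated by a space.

A=(0,0), D=(8.00,0)
B = A + 4.00·(cos105°, sin105°) = (-1.0353, 3.8637)
|BD| = 9.8267
circle(B,6.00) ∩ circle(D,8.00): a=3.4887, h=4.8815
  candidates: C₊=(4.0917,6.9804) cross=47.969; C₋=(0.2531,-1.9963) cross=-47.969
  mode - wants cross < 0 → take C=(0.2531,-1.9963) (cross=-47.969)
ex = (C−B)/|BC| = (0.2147,-0.9767); ey = (0.9767,0.2147)
P = B + 3.16·ex + 1.84·ey = (1.4403,1.1725)

1.44 1.17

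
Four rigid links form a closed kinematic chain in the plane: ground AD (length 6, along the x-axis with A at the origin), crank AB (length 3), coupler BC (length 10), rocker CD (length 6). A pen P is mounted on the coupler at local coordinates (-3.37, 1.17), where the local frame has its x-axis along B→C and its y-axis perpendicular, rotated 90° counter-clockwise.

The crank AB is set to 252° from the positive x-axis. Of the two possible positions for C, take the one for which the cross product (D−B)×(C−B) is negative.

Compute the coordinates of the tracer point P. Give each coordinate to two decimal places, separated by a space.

A=(0,0), D=(6.00,0)
B = A + 3.00·(cos252°, sin252°) = (-0.9271, -2.8532)
|BD| = 7.4916
circle(B,10.00) ∩ circle(D,6.00): a=8.0172, h=5.9769
  candidates: C₊=(4.2097,5.7267) cross=44.777; C₋=(8.7623,-5.3263) cross=-44.777
  mode - wants cross < 0 → take C=(8.7623,-5.3263) (cross=-44.777)
ex = (C−B)/|BC| = (0.9689,-0.2473); ey = (0.2473,0.9689)
P = B + -3.37·ex + 1.17·ey = (-3.9030,-0.8861)

-3.90 -0.89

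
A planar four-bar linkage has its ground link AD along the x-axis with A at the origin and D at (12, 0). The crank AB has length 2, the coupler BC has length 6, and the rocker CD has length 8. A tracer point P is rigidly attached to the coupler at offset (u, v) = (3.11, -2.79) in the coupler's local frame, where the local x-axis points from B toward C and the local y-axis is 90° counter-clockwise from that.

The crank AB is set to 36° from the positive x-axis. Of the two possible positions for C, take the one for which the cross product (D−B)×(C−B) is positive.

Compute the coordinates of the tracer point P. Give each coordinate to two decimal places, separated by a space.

A=(0,0), D=(12.00,0)
B = A + 2.00·(cos36°, sin36°) = (1.6180, 1.1756)
|BD| = 10.4483
circle(B,6.00) ∩ circle(D,8.00): a=3.8842, h=4.5731
  candidates: C₊=(5.9921,5.2826) cross=47.781; C₋=(4.9631,-3.8055) cross=-47.781
  mode + wants cross > 0 → take C=(5.9921,5.2826) (cross=47.781)
ex = (C−B)/|BC| = (0.7290,0.6845); ey = (-0.6845,0.7290)
P = B + 3.11·ex + -2.79·ey = (5.7950,1.2704)

5.80 1.27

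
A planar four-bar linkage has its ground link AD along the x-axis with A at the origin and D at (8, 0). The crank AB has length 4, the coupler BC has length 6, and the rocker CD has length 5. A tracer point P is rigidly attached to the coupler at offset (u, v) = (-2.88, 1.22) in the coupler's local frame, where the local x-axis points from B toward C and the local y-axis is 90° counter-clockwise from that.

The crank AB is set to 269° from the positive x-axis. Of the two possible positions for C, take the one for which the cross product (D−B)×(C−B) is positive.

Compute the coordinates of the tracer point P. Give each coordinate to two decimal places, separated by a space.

-2.63 -5.79

A=(0,0), D=(8.00,0)
B = A + 4.00·(cos269°, sin269°) = (-0.0698, -3.9994)
|BD| = 9.0065
circle(B,6.00) ∩ circle(D,5.00): a=5.1139, h=3.1381
  candidates: C₊=(3.1188,1.0832) cross=28.264; C₋=(5.9058,-4.5403) cross=-28.264
  mode + wants cross > 0 → take C=(3.1188,1.0832) (cross=28.264)
ex = (C−B)/|BC| = (0.5314,0.8471); ey = (-0.8471,0.5314)
P = B + -2.88·ex + 1.22·ey = (-2.6338,-5.7907)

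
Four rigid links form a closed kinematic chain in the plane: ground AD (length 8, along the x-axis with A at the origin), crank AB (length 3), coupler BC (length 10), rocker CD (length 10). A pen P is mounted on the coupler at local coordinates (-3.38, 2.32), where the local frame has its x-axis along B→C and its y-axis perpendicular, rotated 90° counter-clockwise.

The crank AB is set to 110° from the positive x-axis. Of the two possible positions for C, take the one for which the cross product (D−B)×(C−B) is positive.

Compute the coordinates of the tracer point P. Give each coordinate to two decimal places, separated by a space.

A=(0,0), D=(8.00,0)
B = A + 3.00·(cos110°, sin110°) = (-1.0261, 2.8191)
|BD| = 9.4561
circle(B,10.00) ∩ circle(D,10.00): a=4.7280, h=8.8117
  candidates: C₊=(6.1139,9.8205) cross=83.324; C₋=(0.8600,-7.0015) cross=-83.324
  mode + wants cross > 0 → take C=(6.1139,9.8205) (cross=83.324)
ex = (C−B)/|BC| = (0.7140,0.7001); ey = (-0.7001,0.7140)
P = B + -3.38·ex + 2.32·ey = (-5.0637,2.1091)

-5.06 2.11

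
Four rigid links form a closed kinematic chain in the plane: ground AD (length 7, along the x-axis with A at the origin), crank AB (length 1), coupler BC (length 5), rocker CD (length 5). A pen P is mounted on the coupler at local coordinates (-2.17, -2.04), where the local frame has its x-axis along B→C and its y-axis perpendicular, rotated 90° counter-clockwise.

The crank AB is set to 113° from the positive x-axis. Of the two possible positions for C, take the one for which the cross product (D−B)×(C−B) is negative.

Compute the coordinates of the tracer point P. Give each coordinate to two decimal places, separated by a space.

A=(0,0), D=(7.00,0)
B = A + 1.00·(cos113°, sin113°) = (-0.3907, 0.9205)
|BD| = 7.4478
circle(B,5.00) ∩ circle(D,5.00): a=3.7239, h=3.3365
  candidates: C₊=(3.7170,3.7712) cross=24.850; C₋=(2.8923,-2.8507) cross=-24.850
  mode - wants cross < 0 → take C=(2.8923,-2.8507) (cross=-24.850)
ex = (C−B)/|BC| = (0.6566,-0.7542); ey = (0.7542,0.6566)
P = B + -2.17·ex + -2.04·ey = (-3.3542,1.2177)

-3.35 1.22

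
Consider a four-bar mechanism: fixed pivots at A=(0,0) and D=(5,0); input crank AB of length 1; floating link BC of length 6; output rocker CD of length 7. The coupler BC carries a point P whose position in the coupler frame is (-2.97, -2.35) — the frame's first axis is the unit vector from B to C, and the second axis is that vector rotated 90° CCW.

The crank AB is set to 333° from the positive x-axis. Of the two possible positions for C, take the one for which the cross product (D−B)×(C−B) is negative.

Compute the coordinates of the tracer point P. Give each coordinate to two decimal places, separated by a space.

A=(0,0), D=(5.00,0)
B = A + 1.00·(cos333°, sin333°) = (0.8910, -0.4540)
|BD| = 4.1340
circle(B,6.00) ∩ circle(D,7.00): a=0.4947, h=5.9796
  candidates: C₊=(0.7260,5.5437) cross=24.720; C₋=(2.0394,-6.3431) cross=-24.720
  mode - wants cross < 0 → take C=(2.0394,-6.3431) (cross=-24.720)
ex = (C−B)/|BC| = (0.1914,-0.9815); ey = (0.9815,0.1914)
P = B + -2.97·ex + -2.35·ey = (-1.9840,2.0113)

-1.98 2.01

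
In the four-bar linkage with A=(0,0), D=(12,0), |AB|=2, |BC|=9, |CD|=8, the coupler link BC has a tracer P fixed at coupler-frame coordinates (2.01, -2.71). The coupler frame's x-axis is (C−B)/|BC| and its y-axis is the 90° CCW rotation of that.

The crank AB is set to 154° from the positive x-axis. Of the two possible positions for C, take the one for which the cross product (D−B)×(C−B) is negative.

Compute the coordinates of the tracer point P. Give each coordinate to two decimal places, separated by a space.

-1.82 -2.50

A=(0,0), D=(12.00,0)
B = A + 2.00·(cos154°, sin154°) = (-1.7976, 0.8767)
|BD| = 13.8254
circle(B,9.00) ∩ circle(D,8.00): a=7.5275, h=4.9332
  candidates: C₊=(6.0276,5.3227) cross=68.204; C₋=(5.4019,-4.5239) cross=-68.204
  mode - wants cross < 0 → take C=(5.4019,-4.5239) (cross=-68.204)
ex = (C−B)/|BC| = (0.7999,-0.6001); ey = (0.6001,0.7999)
P = B + 2.01·ex + -2.71·ey = (-1.8159,-2.4973)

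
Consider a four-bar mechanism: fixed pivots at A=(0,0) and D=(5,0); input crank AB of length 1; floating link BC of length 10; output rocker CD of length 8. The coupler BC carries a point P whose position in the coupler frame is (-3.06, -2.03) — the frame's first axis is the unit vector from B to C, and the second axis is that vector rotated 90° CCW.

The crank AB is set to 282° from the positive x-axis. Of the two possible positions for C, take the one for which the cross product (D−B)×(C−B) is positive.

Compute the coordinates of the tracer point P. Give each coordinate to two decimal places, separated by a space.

A=(0,0), D=(5.00,0)
B = A + 1.00·(cos282°, sin282°) = (0.2079, -0.9781)
|BD| = 4.8909
circle(B,10.00) ∩ circle(D,8.00): a=6.1258, h=7.9041
  candidates: C₊=(4.6291,7.9914) cross=38.658; C₋=(7.7907,-7.4975) cross=-38.658
  mode + wants cross > 0 → take C=(4.6291,7.9914) (cross=38.658)
ex = (C−B)/|BC| = (0.4421,0.8970); ey = (-0.8970,0.4421)
P = B + -3.06·ex + -2.03·ey = (0.6758,-4.6203)

0.68 -4.62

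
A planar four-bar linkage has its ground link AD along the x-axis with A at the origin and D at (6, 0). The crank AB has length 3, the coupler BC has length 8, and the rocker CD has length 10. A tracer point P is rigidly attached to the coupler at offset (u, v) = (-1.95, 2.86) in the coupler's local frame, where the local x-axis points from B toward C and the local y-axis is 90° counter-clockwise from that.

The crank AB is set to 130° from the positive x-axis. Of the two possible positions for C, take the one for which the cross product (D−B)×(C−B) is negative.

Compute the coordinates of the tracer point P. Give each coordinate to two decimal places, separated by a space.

1.00 4.14

A=(0,0), D=(6.00,0)
B = A + 3.00·(cos130°, sin130°) = (-1.9284, 2.2981)
|BD| = 8.2547
circle(B,8.00) ∩ circle(D,10.00): a=1.9468, h=7.7595
  candidates: C₊=(2.1017,9.2089) cross=64.053; C₋=(-2.2188,-5.6966) cross=-64.053
  mode - wants cross < 0 → take C=(-2.2188,-5.6966) (cross=-64.053)
ex = (C−B)/|BC| = (-0.0363,-0.9993); ey = (0.9993,-0.0363)
P = B + -1.95·ex + 2.86·ey = (1.0005,4.1430)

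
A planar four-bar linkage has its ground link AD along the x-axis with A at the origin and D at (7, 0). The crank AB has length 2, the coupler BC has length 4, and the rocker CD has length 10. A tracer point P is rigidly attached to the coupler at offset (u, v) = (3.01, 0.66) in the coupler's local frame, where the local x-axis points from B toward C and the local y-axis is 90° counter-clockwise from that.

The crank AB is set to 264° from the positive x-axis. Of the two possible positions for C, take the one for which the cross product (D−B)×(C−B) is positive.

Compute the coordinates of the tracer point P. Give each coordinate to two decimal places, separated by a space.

-2.76 -0.26

A=(0,0), D=(7.00,0)
B = A + 2.00·(cos264°, sin264°) = (-0.2091, -1.9890)
|BD| = 7.4784
circle(B,4.00) ∩ circle(D,10.00): a=-1.8769, h=3.5323
  candidates: C₊=(-2.9579,0.9168) cross=26.416; C₋=(-1.0789,-5.8933) cross=-26.416
  mode + wants cross > 0 → take C=(-2.9579,0.9168) (cross=26.416)
ex = (C−B)/|BC| = (-0.6872,0.7265); ey = (-0.7265,-0.6872)
P = B + 3.01·ex + 0.66·ey = (-2.7570,-0.2560)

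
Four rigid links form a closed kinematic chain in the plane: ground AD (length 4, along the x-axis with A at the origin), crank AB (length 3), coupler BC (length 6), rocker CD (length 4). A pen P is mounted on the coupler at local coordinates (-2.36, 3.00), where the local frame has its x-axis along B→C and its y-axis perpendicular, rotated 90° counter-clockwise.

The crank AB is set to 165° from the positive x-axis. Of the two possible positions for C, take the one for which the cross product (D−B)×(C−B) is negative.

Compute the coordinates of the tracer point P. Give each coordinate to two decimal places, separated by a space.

-2.68 4.59

A=(0,0), D=(4.00,0)
B = A + 3.00·(cos165°, sin165°) = (-2.8978, 0.7765)
|BD| = 6.9413
circle(B,6.00) ∩ circle(D,4.00): a=4.9113, h=3.4466
  candidates: C₊=(2.3682,3.6520) cross=23.924; C₋=(1.5972,-3.1979) cross=-23.924
  mode - wants cross < 0 → take C=(1.5972,-3.1979) (cross=-23.924)
ex = (C−B)/|BC| = (0.7492,-0.6624); ey = (0.6624,0.7492)
P = B + -2.36·ex + 3.00·ey = (-2.6786,4.5872)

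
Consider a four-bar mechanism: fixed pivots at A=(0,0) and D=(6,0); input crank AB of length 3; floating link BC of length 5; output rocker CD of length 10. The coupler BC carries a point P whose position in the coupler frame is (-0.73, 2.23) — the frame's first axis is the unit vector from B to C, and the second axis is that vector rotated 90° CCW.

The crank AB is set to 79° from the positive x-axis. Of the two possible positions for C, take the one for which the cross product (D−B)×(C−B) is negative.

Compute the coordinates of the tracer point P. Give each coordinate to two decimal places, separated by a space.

2.17 1.23

A=(0,0), D=(6.00,0)
B = A + 3.00·(cos79°, sin79°) = (0.5724, 2.9449)
|BD| = 6.1750
circle(B,5.00) ∩ circle(D,10.00): a=-2.9853, h=4.0109
  candidates: C₊=(-0.1387,7.8940) cross=24.768; C₋=(-3.9644,0.8431) cross=-24.768
  mode - wants cross < 0 → take C=(-3.9644,0.8431) (cross=-24.768)
ex = (C−B)/|BC| = (-0.9074,-0.4203); ey = (0.4203,-0.9074)
P = B + -0.73·ex + 2.23·ey = (2.1722,1.2283)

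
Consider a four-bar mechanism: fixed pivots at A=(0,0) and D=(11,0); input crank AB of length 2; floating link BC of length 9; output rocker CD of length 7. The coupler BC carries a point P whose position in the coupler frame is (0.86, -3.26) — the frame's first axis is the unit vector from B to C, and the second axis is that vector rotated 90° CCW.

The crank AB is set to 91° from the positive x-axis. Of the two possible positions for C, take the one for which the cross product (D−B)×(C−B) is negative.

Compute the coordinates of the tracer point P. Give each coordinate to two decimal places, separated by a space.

-1.92 -0.79

A=(0,0), D=(11.00,0)
B = A + 2.00·(cos91°, sin91°) = (-0.0349, 1.9997)
|BD| = 11.2146
circle(B,9.00) ∩ circle(D,7.00): a=7.0340, h=5.6145
  candidates: C₊=(7.8875,6.2700) cross=62.964; C₋=(5.8853,-4.7791) cross=-62.964
  mode - wants cross < 0 → take C=(5.8853,-4.7791) (cross=-62.964)
ex = (C−B)/|BC| = (0.6578,-0.7532); ey = (0.7532,0.6578)
P = B + 0.86·ex + -3.26·ey = (-1.9246,-0.7925)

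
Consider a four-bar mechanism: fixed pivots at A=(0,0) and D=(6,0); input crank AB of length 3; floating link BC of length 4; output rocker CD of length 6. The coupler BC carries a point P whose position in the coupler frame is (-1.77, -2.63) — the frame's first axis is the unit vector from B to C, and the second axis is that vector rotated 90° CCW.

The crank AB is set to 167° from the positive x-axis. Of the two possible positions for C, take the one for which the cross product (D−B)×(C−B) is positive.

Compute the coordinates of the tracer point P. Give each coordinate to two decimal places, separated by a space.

-3.22 -2.48

A=(0,0), D=(6.00,0)
B = A + 3.00·(cos167°, sin167°) = (-2.9231, 0.6749)
|BD| = 8.9486
circle(B,4.00) ∩ circle(D,6.00): a=3.3568, h=2.1753
  candidates: C₊=(0.5882,2.5908) cross=19.466; C₋=(0.2601,-1.7474) cross=-19.466
  mode + wants cross > 0 → take C=(0.5882,2.5908) (cross=19.466)
ex = (C−B)/|BC| = (0.8778,0.4790); ey = (-0.4790,0.8778)
P = B + -1.77·ex + -2.63·ey = (-3.2171,-2.4816)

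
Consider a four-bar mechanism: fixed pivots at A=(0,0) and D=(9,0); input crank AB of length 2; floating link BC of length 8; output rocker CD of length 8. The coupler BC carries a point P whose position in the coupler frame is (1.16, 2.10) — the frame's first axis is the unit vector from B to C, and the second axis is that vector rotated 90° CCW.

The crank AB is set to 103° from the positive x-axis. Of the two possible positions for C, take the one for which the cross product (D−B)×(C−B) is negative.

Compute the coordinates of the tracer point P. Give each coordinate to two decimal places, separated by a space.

1.94 1.80

A=(0,0), D=(9.00,0)
B = A + 2.00·(cos103°, sin103°) = (-0.4499, 1.9487)
|BD| = 9.6487
circle(B,8.00) ∩ circle(D,8.00): a=4.8244, h=6.3816
  candidates: C₊=(5.5639,7.2245) cross=61.575; C₋=(2.9862,-5.2758) cross=-61.575
  mode - wants cross < 0 → take C=(2.9862,-5.2758) (cross=-61.575)
ex = (C−B)/|BC| = (0.4295,-0.9031); ey = (0.9031,0.4295)
P = B + 1.16·ex + 2.10·ey = (1.9448,1.8032)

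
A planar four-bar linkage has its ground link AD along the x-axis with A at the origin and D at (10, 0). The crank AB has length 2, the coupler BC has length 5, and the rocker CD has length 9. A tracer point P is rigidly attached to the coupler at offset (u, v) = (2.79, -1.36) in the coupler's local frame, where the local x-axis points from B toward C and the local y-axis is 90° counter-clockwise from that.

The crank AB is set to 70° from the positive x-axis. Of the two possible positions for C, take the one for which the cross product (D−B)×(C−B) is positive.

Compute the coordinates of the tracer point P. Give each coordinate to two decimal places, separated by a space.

3.33 3.50

A=(0,0), D=(10.00,0)
B = A + 2.00·(cos70°, sin70°) = (0.6840, 1.8794)
|BD| = 9.5036
circle(B,5.00) ∩ circle(D,9.00): a=1.8056, h=4.6626
  candidates: C₊=(3.3760,6.0928) cross=44.312; C₋=(1.5319,-3.0482) cross=-44.312
  mode + wants cross > 0 → take C=(3.3760,6.0928) (cross=44.312)
ex = (C−B)/|BC| = (0.5384,0.8427); ey = (-0.8427,0.5384)
P = B + 2.79·ex + -1.36·ey = (3.3322,3.4983)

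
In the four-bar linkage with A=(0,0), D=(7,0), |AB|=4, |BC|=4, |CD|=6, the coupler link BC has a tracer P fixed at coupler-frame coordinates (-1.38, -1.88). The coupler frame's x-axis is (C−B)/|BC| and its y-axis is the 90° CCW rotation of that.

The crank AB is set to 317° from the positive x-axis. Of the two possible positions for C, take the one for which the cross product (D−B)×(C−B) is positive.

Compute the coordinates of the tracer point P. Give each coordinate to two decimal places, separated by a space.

5.23 -3.07

A=(0,0), D=(7.00,0)
B = A + 4.00·(cos317°, sin317°) = (2.9254, -2.7280)
|BD| = 4.9035
circle(B,4.00) ∩ circle(D,6.00): a=0.4124, h=3.9787
  candidates: C₊=(1.0546,0.8075) cross=19.509; C₋=(5.4816,-5.8047) cross=-19.509
  mode + wants cross > 0 → take C=(1.0546,0.8075) (cross=19.509)
ex = (C−B)/|BC| = (-0.4677,0.8839); ey = (-0.8839,-0.4677)
P = B + -1.38·ex + -1.88·ey = (5.2326,-3.0685)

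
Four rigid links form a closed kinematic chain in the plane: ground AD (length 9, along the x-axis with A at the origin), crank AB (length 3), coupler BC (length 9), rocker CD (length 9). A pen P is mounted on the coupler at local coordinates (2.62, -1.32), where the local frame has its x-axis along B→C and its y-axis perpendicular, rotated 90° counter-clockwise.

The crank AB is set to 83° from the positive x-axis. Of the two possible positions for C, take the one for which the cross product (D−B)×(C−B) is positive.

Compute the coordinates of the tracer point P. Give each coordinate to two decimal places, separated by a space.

A=(0,0), D=(9.00,0)
B = A + 3.00·(cos83°, sin83°) = (0.3656, 2.9776)
|BD| = 9.1334
circle(B,9.00) ∩ circle(D,9.00): a=4.5667, h=7.7553
  candidates: C₊=(7.2112,8.8204) cross=70.833; C₋=(2.1544,-5.8428) cross=-70.833
  mode + wants cross > 0 → take C=(7.2112,8.8204) (cross=70.833)
ex = (C−B)/|BC| = (0.7606,0.6492); ey = (-0.6492,0.7606)
P = B + 2.62·ex + -1.32·ey = (3.2154,3.6745)

3.22 3.67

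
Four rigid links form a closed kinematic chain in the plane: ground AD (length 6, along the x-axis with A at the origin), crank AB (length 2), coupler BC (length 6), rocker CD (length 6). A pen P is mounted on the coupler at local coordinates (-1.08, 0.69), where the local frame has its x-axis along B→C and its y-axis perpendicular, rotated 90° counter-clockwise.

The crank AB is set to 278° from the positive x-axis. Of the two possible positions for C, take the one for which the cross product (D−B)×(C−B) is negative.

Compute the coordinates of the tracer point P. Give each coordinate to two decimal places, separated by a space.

A=(0,0), D=(6.00,0)
B = A + 2.00·(cos278°, sin278°) = (0.2783, -1.9805)
|BD| = 6.0547
circle(B,6.00) ∩ circle(D,6.00): a=3.0274, h=5.1803
  candidates: C₊=(1.4447,3.9050) cross=31.365; C₋=(4.8337,-5.8855) cross=-31.365
  mode - wants cross < 0 → take C=(4.8337,-5.8855) (cross=-31.365)
ex = (C−B)/|BC| = (0.7592,-0.6508); ey = (0.6508,0.7592)
P = B + -1.08·ex + 0.69·ey = (-0.0925,-0.7538)

-0.09 -0.75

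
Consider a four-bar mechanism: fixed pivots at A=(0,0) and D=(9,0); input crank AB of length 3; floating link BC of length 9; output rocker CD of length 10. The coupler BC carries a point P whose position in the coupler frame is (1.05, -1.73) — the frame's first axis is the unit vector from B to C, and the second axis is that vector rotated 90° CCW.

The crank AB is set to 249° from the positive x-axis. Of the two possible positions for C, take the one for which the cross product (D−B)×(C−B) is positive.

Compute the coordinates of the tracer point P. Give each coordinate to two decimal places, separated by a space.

0.85 -2.17

A=(0,0), D=(9.00,0)
B = A + 3.00·(cos249°, sin249°) = (-1.0751, -2.8007)
|BD| = 10.4571
circle(B,9.00) ∩ circle(D,10.00): a=4.3201, h=7.8954
  candidates: C₊=(0.9726,5.9632) cross=82.563; C₋=(5.2018,-9.2506) cross=-82.563
  mode + wants cross > 0 → take C=(0.9726,5.9632) (cross=82.563)
ex = (C−B)/|BC| = (0.2275,0.9738); ey = (-0.9738,0.2275)
P = B + 1.05·ex + -1.73·ey = (0.8484,-2.1719)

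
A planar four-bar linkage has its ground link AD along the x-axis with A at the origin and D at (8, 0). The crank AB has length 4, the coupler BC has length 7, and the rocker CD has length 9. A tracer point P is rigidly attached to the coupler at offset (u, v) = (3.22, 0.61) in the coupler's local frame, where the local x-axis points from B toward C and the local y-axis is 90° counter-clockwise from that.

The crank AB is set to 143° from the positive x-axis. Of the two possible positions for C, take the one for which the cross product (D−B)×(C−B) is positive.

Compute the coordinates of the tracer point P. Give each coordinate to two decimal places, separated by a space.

-1.11 4.93

A=(0,0), D=(8.00,0)
B = A + 4.00·(cos143°, sin143°) = (-3.1945, 2.4073)
|BD| = 11.4504
circle(B,7.00) ∩ circle(D,9.00): a=4.3279, h=5.5018
  candidates: C₊=(2.1933,6.8762) cross=62.998; C₋=(-0.1200,-3.8814) cross=-62.998
  mode + wants cross > 0 → take C=(2.1933,6.8762) (cross=62.998)
ex = (C−B)/|BC| = (0.7697,0.6384); ey = (-0.6384,0.7697)
P = B + 3.22·ex + 0.61·ey = (-1.1056,4.9325)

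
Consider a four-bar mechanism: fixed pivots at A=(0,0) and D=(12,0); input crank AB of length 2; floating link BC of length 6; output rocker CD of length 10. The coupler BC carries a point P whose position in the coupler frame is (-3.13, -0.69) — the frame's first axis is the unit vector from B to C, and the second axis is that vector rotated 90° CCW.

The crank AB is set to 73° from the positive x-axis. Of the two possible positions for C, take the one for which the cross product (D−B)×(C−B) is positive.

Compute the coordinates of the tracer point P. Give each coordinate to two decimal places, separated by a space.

A=(0,0), D=(12.00,0)
B = A + 2.00·(cos73°, sin73°) = (0.5847, 1.9126)
|BD| = 11.5744
circle(B,6.00) ∩ circle(D,10.00): a=3.0225, h=5.1831
  candidates: C₊=(4.4221,6.5250) cross=59.991; C₋=(2.7092,-3.6987) cross=-59.991
  mode + wants cross > 0 → take C=(4.4221,6.5250) (cross=59.991)
ex = (C−B)/|BC| = (0.6396,0.7687); ey = (-0.7687,0.6396)
P = B + -3.13·ex + -0.69·ey = (-0.8867,-0.9348)

-0.89 -0.93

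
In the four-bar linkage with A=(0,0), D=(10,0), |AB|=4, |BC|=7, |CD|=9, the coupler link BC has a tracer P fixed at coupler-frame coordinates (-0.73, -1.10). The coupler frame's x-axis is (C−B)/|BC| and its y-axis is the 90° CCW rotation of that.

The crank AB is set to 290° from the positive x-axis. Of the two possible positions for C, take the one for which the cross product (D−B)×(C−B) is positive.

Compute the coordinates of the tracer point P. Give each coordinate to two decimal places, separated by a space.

2.44 -4.53

A=(0,0), D=(10.00,0)
B = A + 4.00·(cos290°, sin290°) = (1.3681, -3.7588)
|BD| = 9.4148
circle(B,7.00) ∩ circle(D,9.00): a=3.0079, h=6.3208
  candidates: C₊=(1.6024,3.2373) cross=59.509; C₋=(6.6494,-8.3531) cross=-59.509
  mode + wants cross > 0 → take C=(1.6024,3.2373) (cross=59.509)
ex = (C−B)/|BC| = (0.0335,0.9994); ey = (-0.9994,0.0335)
P = B + -0.73·ex + -1.10·ey = (2.4430,-4.5252)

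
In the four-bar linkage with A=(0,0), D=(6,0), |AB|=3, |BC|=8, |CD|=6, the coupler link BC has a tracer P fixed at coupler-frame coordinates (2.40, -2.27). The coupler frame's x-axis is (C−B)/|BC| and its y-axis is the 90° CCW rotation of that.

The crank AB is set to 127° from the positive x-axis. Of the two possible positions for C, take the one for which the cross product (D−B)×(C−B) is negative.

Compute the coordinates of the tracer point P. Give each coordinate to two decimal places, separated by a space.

A=(0,0), D=(6.00,0)
B = A + 3.00·(cos127°, sin127°) = (-1.8054, 2.3959)
|BD| = 8.1649
circle(B,8.00) ∩ circle(D,6.00): a=5.7971, h=5.5130
  candidates: C₊=(5.3542,5.9651) cross=45.013; C₋=(2.1187,-4.5755) cross=-45.013
  mode - wants cross < 0 → take C=(2.1187,-4.5755) (cross=-45.013)
ex = (C−B)/|BC| = (0.4905,-0.8714); ey = (0.8714,0.4905)
P = B + 2.40·ex + -2.27·ey = (-2.6063,-0.8090)

-2.61 -0.81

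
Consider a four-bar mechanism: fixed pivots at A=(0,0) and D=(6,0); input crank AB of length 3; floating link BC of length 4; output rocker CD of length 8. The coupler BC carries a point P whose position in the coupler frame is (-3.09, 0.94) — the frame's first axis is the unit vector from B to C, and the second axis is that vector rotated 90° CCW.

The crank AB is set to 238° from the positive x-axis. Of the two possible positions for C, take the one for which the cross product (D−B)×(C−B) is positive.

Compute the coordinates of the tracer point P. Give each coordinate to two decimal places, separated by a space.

A=(0,0), D=(6.00,0)
B = A + 3.00·(cos238°, sin238°) = (-1.5898, -2.5441)
|BD| = 8.0048
circle(B,4.00) ∩ circle(D,8.00): a=1.0042, h=3.8719
  candidates: C₊=(-1.8682,1.4462) cross=30.994; C₋=(0.5930,-5.8961) cross=-30.994
  mode + wants cross > 0 → take C=(-1.8682,1.4462) (cross=30.994)
ex = (C−B)/|BC| = (-0.0696,0.9976); ey = (-0.9976,-0.0696)
P = B + -3.09·ex + 0.94·ey = (-2.3124,-5.6921)

-2.31 -5.69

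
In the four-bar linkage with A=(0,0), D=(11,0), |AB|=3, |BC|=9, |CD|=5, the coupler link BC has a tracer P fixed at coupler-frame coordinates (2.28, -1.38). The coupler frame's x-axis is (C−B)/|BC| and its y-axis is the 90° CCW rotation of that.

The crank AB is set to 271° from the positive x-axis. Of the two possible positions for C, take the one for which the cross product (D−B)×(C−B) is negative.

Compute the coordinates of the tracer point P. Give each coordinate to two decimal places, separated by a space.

A=(0,0), D=(11.00,0)
B = A + 3.00·(cos271°, sin271°) = (0.0524, -2.9995)
|BD| = 11.3511
circle(B,9.00) ∩ circle(D,5.00): a=8.1423, h=3.8345
  candidates: C₊=(6.8919,2.8502) cross=43.526; C₋=(8.9185,-4.5461) cross=-43.526
  mode - wants cross < 0 → take C=(8.9185,-4.5461) (cross=-43.526)
ex = (C−B)/|BC| = (0.9851,-0.1718); ey = (0.1718,0.9851)
P = B + 2.28·ex + -1.38·ey = (2.0613,-4.7508)

2.06 -4.75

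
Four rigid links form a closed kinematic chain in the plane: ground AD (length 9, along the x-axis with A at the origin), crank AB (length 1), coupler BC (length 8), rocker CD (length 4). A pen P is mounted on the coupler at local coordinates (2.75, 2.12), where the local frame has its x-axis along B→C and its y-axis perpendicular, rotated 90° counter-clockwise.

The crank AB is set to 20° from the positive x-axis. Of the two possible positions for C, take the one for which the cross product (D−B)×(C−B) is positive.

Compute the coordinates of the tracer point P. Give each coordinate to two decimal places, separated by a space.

A=(0,0), D=(9.00,0)
B = A + 1.00·(cos20°, sin20°) = (0.9397, 0.3420)
|BD| = 8.0676
circle(B,8.00) ∩ circle(D,4.00): a=7.0087, h=3.8573
  candidates: C₊=(8.1056,3.8987) cross=31.119; C₋=(7.7785,-3.8089) cross=-31.119
  mode + wants cross > 0 → take C=(8.1056,3.8987) (cross=31.119)
ex = (C−B)/|BC| = (0.8957,0.4446); ey = (-0.4446,0.8957)
P = B + 2.75·ex + 2.12·ey = (2.4604,3.4636)

2.46 3.46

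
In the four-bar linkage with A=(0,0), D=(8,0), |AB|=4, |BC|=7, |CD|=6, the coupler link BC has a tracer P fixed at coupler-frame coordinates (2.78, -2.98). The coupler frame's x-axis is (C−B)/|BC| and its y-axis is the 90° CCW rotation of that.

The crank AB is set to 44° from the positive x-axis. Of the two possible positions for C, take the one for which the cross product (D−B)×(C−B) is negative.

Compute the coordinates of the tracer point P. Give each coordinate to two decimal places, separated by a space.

0.24 -0.33

A=(0,0), D=(8.00,0)
B = A + 4.00·(cos44°, sin44°) = (2.8774, 2.7786)
|BD| = 5.8277
circle(B,7.00) ∩ circle(D,6.00): a=4.0292, h=5.7241
  candidates: C₊=(9.1483,5.8891) cross=33.358; C₋=(3.6899,-4.1741) cross=-33.358
  mode - wants cross < 0 → take C=(3.6899,-4.1741) (cross=-33.358)
ex = (C−B)/|BC| = (0.1161,-0.9932); ey = (0.9932,0.1161)
P = B + 2.78·ex + -2.98·ey = (0.2402,-0.3285)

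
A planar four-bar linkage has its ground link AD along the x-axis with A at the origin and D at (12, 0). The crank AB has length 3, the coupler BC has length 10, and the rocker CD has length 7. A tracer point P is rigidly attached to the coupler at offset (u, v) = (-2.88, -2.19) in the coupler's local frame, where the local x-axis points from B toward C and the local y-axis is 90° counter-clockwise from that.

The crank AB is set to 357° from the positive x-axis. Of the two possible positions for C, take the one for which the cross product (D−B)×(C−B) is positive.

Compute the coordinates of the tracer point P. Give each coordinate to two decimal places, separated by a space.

2.43 -3.73

A=(0,0), D=(12.00,0)
B = A + 3.00·(cos357°, sin357°) = (2.9959, -0.1570)
|BD| = 9.0055
circle(B,10.00) ∩ circle(D,7.00): a=7.3343, h=6.7976
  candidates: C₊=(10.2106,6.7674) cross=61.216; C₋=(10.4476,-6.8257) cross=-61.216
  mode + wants cross > 0 → take C=(10.2106,6.7674) (cross=61.216)
ex = (C−B)/|BC| = (0.7215,0.6924); ey = (-0.6924,0.7215)
P = B + -2.88·ex + -2.19·ey = (2.4345,-3.7313)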